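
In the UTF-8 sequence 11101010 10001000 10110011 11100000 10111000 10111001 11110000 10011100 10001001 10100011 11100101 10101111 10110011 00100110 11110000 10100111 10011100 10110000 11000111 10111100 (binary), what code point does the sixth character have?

U+27730

Offset 0: leading byte 0xEA = 11101010 → 3-byte char #1 = EA 88 B3.
Offset 3: leading byte 0xE0 = 11100000 → 3-byte char #2 = E0 B8 B9.
Offset 6: leading byte 0xF0 = 11110000 → 4-byte char #3 = F0 9C 89 A3.
Offset 10: leading byte 0xE5 = 11100101 → 3-byte char #4 = E5 AF B3.
Offset 13: leading byte 0x26 = 00100110 → 1-byte char #5 = 26.
Offset 14: leading byte 0xF0 = 11110000 → 4-byte char #6 = F0 A7 9C B0.
Leading byte 0xF0 = 11110000 matches 11110xxx → 4-byte sequence.
Byte 1: 0xF0 = 11110000, payload 000 (3 bits).
Byte 2: 0xA7 = 10100111 (10xxxxxx ✓), payload 100111.
Byte 3: 0x9C = 10011100 (10xxxxxx ✓), payload 011100.
Byte 4: 0xB0 = 10110000 (10xxxxxx ✓), payload 110000.
Concatenate: 000100111011100110000 = 0x27730 (21 bits → U+27730).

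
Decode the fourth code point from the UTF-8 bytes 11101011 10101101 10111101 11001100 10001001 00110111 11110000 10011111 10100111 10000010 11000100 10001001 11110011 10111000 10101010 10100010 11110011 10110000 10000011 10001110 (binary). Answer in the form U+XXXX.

Offset 0: leading byte 0xEB = 11101011 → 3-byte char #1 = EB AD BD.
Offset 3: leading byte 0xCC = 11001100 → 2-byte char #2 = CC 89.
Offset 5: leading byte 0x37 = 00110111 → 1-byte char #3 = 37.
Offset 6: leading byte 0xF0 = 11110000 → 4-byte char #4 = F0 9F A7 82.
Leading byte 0xF0 = 11110000 matches 11110xxx → 4-byte sequence.
Byte 1: 0xF0 = 11110000, payload 000 (3 bits).
Byte 2: 0x9F = 10011111 (10xxxxxx ✓), payload 011111.
Byte 3: 0xA7 = 10100111 (10xxxxxx ✓), payload 100111.
Byte 4: 0x82 = 10000010 (10xxxxxx ✓), payload 000010.
Concatenate: 000011111100111000010 = 0x1F9C2 (21 bits → U+1F9C2).

U+1F9C2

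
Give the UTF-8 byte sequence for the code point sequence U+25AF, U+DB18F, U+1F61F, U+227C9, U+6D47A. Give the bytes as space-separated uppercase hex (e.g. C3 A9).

E2 96 AF F3 9B 86 8F F0 9F 98 9F F0 A2 9F 89 F1 AD 91 BA

U+25AF: 3-byte form → E2 96 AF.
U+DB18F: 4-byte form → F3 9B 86 8F.
U+1F61F: 4-byte form → F0 9F 98 9F.
U+227C9: 4-byte form → F0 A2 9F 89.
U+6D47A: 4-byte form → F1 AD 91 BA.
Concatenated (19 bytes): E2 96 AF F3 9B 86 8F F0 9F 98 9F F0 A2 9F 89 F1 AD 91 BA.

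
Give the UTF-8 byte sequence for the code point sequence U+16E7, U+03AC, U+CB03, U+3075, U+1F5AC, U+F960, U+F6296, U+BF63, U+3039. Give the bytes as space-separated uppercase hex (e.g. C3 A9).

U+16E7: 3-byte form → E1 9B A7.
U+03AC: 2-byte form → CE AC.
U+CB03: 3-byte form → EC AC 83.
U+3075: 3-byte form → E3 81 B5.
U+1F5AC: 4-byte form → F0 9F 96 AC.
U+F960: 3-byte form → EF A5 A0.
U+F6296: 4-byte form → F3 B6 8A 96.
U+BF63: 3-byte form → EB BD A3.
U+3039: 3-byte form → E3 80 B9.
Concatenated (28 bytes): E1 9B A7 CE AC EC AC 83 E3 81 B5 F0 9F 96 AC EF A5 A0 F3 B6 8A 96 EB BD A3 E3 80 B9.

E1 9B A7 CE AC EC AC 83 E3 81 B5 F0 9F 96 AC EF A5 A0 F3 B6 8A 96 EB BD A3 E3 80 B9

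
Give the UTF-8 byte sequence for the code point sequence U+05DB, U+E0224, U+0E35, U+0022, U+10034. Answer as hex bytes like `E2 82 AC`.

D7 9B F3 A0 88 A4 E0 B8 B5 22 F0 90 80 B4

U+05DB: 2-byte form → D7 9B.
U+E0224: 4-byte form → F3 A0 88 A4.
U+0E35: 3-byte form → E0 B8 B5.
U+0022: 1-byte form → 22.
U+10034: 4-byte form → F0 90 80 B4.
Concatenated (14 bytes): D7 9B F3 A0 88 A4 E0 B8 B5 22 F0 90 80 B4.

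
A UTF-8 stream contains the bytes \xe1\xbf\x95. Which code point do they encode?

U+1FD5

Leading byte 0xE1 = 11100001 matches 1110xxxx → 3-byte sequence.
Byte 1: 0xE1 = 11100001, payload 0001 (4 bits).
Byte 2: 0xBF = 10111111 (10xxxxxx ✓), payload 111111.
Byte 3: 0x95 = 10010101 (10xxxxxx ✓), payload 010101.
Concatenate: 0001111111010101 = 0x1FD5 (16 bits → U+1FD5).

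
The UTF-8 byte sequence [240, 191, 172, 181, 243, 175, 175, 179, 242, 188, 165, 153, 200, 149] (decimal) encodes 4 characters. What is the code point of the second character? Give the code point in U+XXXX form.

U+EFBF3

Offset 0: leading byte 0xF0 = 11110000 → 4-byte char #1 = F0 BF AC B5.
Offset 4: leading byte 0xF3 = 11110011 → 4-byte char #2 = F3 AF AF B3.
Leading byte 0xF3 = 11110011 matches 11110xxx → 4-byte sequence.
Byte 1: 0xF3 = 11110011, payload 011 (3 bits).
Byte 2: 0xAF = 10101111 (10xxxxxx ✓), payload 101111.
Byte 3: 0xAF = 10101111 (10xxxxxx ✓), payload 101111.
Byte 4: 0xB3 = 10110011 (10xxxxxx ✓), payload 110011.
Concatenate: 011101111101111110011 = 0xEFBF3 (21 bits → U+EFBF3).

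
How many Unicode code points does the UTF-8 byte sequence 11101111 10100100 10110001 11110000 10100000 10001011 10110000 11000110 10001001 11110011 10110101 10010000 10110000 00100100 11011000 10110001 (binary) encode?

6

Byte at offset 0: 0xEF = 11101111 → 3-byte char (#1). Advance 3.
Byte at offset 3: 0xF0 = 11110000 → 4-byte char (#2). Advance 4.
Byte at offset 7: 0xC6 = 11000110 → 2-byte char (#3). Advance 2.
Byte at offset 9: 0xF3 = 11110011 → 4-byte char (#4). Advance 4.
Byte at offset 13: 0x24 = 00100100 → 1-byte char (#5). Advance 1.
Byte at offset 14: 0xD8 = 11011000 → 2-byte char (#6). Advance 2.
Reached end at offset 16 after 6 code points.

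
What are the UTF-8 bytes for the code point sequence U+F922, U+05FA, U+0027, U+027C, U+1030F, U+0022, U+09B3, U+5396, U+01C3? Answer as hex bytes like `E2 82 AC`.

U+F922: 3-byte form → EF A4 A2.
U+05FA: 2-byte form → D7 BA.
U+0027: 1-byte form → 27.
U+027C: 2-byte form → C9 BC.
U+1030F: 4-byte form → F0 90 8C 8F.
U+0022: 1-byte form → 22.
U+09B3: 3-byte form → E0 A6 B3.
U+5396: 3-byte form → E5 8E 96.
U+01C3: 2-byte form → C7 83.
Concatenated (21 bytes): EF A4 A2 D7 BA 27 C9 BC F0 90 8C 8F 22 E0 A6 B3 E5 8E 96 C7 83.

EF A4 A2 D7 BA 27 C9 BC F0 90 8C 8F 22 E0 A6 B3 E5 8E 96 C7 83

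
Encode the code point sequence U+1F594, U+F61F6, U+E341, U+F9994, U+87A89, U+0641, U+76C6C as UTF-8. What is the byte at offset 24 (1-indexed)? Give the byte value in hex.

0xB1

1-indexed offset 24 is 0-indexed offset 23.
U+1F594 → 4-byte form F0 9F 96 94 at offsets 0–3.
U+F61F6 → 4-byte form F3 B6 87 B6 at offsets 4–7.
U+E341 → 3-byte form EE 8D 81 at offsets 8–10.
U+F9994 → 4-byte form F3 B9 A6 94 at offsets 11–14.
U+87A89 → 4-byte form F2 87 AA 89 at offsets 15–18.
U+0641 → 2-byte form D9 81 at offsets 19–20.
U+76C6C → 4-byte form F1 B6 B1 AC at offsets 21–24.
Offset 23 falls in char 7's range; it's byte 3 of F1 B6 B1 AC = 0xB1.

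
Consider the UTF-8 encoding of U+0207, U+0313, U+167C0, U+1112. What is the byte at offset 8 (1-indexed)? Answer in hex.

0x80

1-indexed offset 8 is 0-indexed offset 7.
U+0207 → 2-byte form C8 87 at offsets 0–1.
U+0313 → 2-byte form CC 93 at offsets 2–3.
U+167C0 → 4-byte form F0 96 9F 80 at offsets 4–7.
Offset 7 falls in char 3's range; it's byte 4 of F0 96 9F 80 = 0x80.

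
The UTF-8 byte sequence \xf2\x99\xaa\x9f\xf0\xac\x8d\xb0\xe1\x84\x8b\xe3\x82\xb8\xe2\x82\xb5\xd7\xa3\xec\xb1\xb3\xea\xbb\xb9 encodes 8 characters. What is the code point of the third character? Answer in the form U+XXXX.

U+110B

Offset 0: leading byte 0xF2 = 11110010 → 4-byte char #1 = F2 99 AA 9F.
Offset 4: leading byte 0xF0 = 11110000 → 4-byte char #2 = F0 AC 8D B0.
Offset 8: leading byte 0xE1 = 11100001 → 3-byte char #3 = E1 84 8B.
Leading byte 0xE1 = 11100001 matches 1110xxxx → 3-byte sequence.
Byte 1: 0xE1 = 11100001, payload 0001 (4 bits).
Byte 2: 0x84 = 10000100 (10xxxxxx ✓), payload 000100.
Byte 3: 0x8B = 10001011 (10xxxxxx ✓), payload 001011.
Concatenate: 0001000100001011 = 0x110B (16 bits → U+110B).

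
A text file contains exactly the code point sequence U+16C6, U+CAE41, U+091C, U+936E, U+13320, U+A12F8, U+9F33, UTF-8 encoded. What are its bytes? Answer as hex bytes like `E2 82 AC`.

U+16C6: 3-byte form → E1 9B 86.
U+CAE41: 4-byte form → F3 8A B9 81.
U+091C: 3-byte form → E0 A4 9C.
U+936E: 3-byte form → E9 8D AE.
U+13320: 4-byte form → F0 93 8C A0.
U+A12F8: 4-byte form → F2 A1 8B B8.
U+9F33: 3-byte form → E9 BC B3.
Concatenated (24 bytes): E1 9B 86 F3 8A B9 81 E0 A4 9C E9 8D AE F0 93 8C A0 F2 A1 8B B8 E9 BC B3.

E1 9B 86 F3 8A B9 81 E0 A4 9C E9 8D AE F0 93 8C A0 F2 A1 8B B8 E9 BC B3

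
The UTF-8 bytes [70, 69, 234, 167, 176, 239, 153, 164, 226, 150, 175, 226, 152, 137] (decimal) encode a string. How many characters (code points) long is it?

Byte at offset 0: 0x46 = 01000110 → 1-byte char (#1). Advance 1.
Byte at offset 1: 0x45 = 01000101 → 1-byte char (#2). Advance 1.
Byte at offset 2: 0xEA = 11101010 → 3-byte char (#3). Advance 3.
Byte at offset 5: 0xEF = 11101111 → 3-byte char (#4). Advance 3.
Byte at offset 8: 0xE2 = 11100010 → 3-byte char (#5). Advance 3.
Byte at offset 11: 0xE2 = 11100010 → 3-byte char (#6). Advance 3.
Reached end at offset 14 after 6 code points.

6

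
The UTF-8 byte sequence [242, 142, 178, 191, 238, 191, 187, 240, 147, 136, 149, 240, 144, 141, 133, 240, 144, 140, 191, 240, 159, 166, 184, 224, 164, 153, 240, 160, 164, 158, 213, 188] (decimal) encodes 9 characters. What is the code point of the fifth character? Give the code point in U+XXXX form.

U+1033F

Offset 0: leading byte 0xF2 = 11110010 → 4-byte char #1 = F2 8E B2 BF.
Offset 4: leading byte 0xEE = 11101110 → 3-byte char #2 = EE BF BB.
Offset 7: leading byte 0xF0 = 11110000 → 4-byte char #3 = F0 93 88 95.
Offset 11: leading byte 0xF0 = 11110000 → 4-byte char #4 = F0 90 8D 85.
Offset 15: leading byte 0xF0 = 11110000 → 4-byte char #5 = F0 90 8C BF.
Leading byte 0xF0 = 11110000 matches 11110xxx → 4-byte sequence.
Byte 1: 0xF0 = 11110000, payload 000 (3 bits).
Byte 2: 0x90 = 10010000 (10xxxxxx ✓), payload 010000.
Byte 3: 0x8C = 10001100 (10xxxxxx ✓), payload 001100.
Byte 4: 0xBF = 10111111 (10xxxxxx ✓), payload 111111.
Concatenate: 000010000001100111111 = 0x1033F (21 bits → U+1033F).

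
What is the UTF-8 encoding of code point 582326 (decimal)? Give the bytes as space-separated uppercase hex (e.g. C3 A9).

U+8E2B6 = 0x8E2B6 = 582326 decimal. In range U+10000–U+10FFFF → 4-byte form: 11110xxx 10xxxxxx 10xxxxxx 10xxxxxx.
Binary (21 bits): 010001110001010110110.
Split 3+6+6+6: 010 | 001110 | 001010 | 110110.
Byte 1: 11110010 = 0xF2.
Byte 2: 10001110 = 0x8E.
Byte 3: 10001010 = 0x8A.
Byte 4: 10110110 = 0xB6.

F2 8E 8A B6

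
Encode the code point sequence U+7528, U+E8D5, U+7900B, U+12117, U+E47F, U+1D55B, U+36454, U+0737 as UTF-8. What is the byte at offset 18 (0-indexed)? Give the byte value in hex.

0x9D

U+7528 → 3-byte form E7 94 A8 at offsets 0–2.
U+E8D5 → 3-byte form EE A3 95 at offsets 3–5.
U+7900B → 4-byte form F1 B9 80 8B at offsets 6–9.
U+12117 → 4-byte form F0 92 84 97 at offsets 10–13.
U+E47F → 3-byte form EE 91 BF at offsets 14–16.
U+1D55B → 4-byte form F0 9D 95 9B at offsets 17–20.
Offset 18 falls in char 6's range; it's byte 2 of F0 9D 95 9B = 0x9D.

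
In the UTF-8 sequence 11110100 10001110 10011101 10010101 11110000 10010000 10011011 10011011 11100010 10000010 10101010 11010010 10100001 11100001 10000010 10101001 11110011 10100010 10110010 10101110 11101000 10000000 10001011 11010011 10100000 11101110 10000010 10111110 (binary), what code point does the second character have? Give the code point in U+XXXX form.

U+106DB

Offset 0: leading byte 0xF4 = 11110100 → 4-byte char #1 = F4 8E 9D 95.
Offset 4: leading byte 0xF0 = 11110000 → 4-byte char #2 = F0 90 9B 9B.
Leading byte 0xF0 = 11110000 matches 11110xxx → 4-byte sequence.
Byte 1: 0xF0 = 11110000, payload 000 (3 bits).
Byte 2: 0x90 = 10010000 (10xxxxxx ✓), payload 010000.
Byte 3: 0x9B = 10011011 (10xxxxxx ✓), payload 011011.
Byte 4: 0x9B = 10011011 (10xxxxxx ✓), payload 011011.
Concatenate: 000010000011011011011 = 0x106DB (21 bits → U+106DB).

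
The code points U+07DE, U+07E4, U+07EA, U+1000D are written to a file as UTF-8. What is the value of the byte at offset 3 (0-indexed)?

0xA4

U+07DE → 2-byte form DF 9E at offsets 0–1.
U+07E4 → 2-byte form DF A4 at offsets 2–3.
Offset 3 falls in char 2's range; it's byte 2 of DF A4 = 0xA4.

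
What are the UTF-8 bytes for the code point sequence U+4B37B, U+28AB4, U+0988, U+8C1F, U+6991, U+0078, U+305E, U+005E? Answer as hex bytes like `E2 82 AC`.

F1 8B 8D BB F0 A8 AA B4 E0 A6 88 E8 B0 9F E6 A6 91 78 E3 81 9E 5E

U+4B37B: 4-byte form → F1 8B 8D BB.
U+28AB4: 4-byte form → F0 A8 AA B4.
U+0988: 3-byte form → E0 A6 88.
U+8C1F: 3-byte form → E8 B0 9F.
U+6991: 3-byte form → E6 A6 91.
U+0078: 1-byte form → 78.
U+305E: 3-byte form → E3 81 9E.
U+005E: 1-byte form → 5E.
Concatenated (22 bytes): F1 8B 8D BB F0 A8 AA B4 E0 A6 88 E8 B0 9F E6 A6 91 78 E3 81 9E 5E.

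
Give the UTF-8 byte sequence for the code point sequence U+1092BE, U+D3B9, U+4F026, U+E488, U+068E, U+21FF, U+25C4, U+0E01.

F4 89 8A BE ED 8E B9 F1 8F 80 A6 EE 92 88 DA 8E E2 87 BF E2 97 84 E0 B8 81

U+1092BE: 4-byte form → F4 89 8A BE.
U+D3B9: 3-byte form → ED 8E B9.
U+4F026: 4-byte form → F1 8F 80 A6.
U+E488: 3-byte form → EE 92 88.
U+068E: 2-byte form → DA 8E.
U+21FF: 3-byte form → E2 87 BF.
U+25C4: 3-byte form → E2 97 84.
U+0E01: 3-byte form → E0 B8 81.
Concatenated (25 bytes): F4 89 8A BE ED 8E B9 F1 8F 80 A6 EE 92 88 DA 8E E2 87 BF E2 97 84 E0 B8 81.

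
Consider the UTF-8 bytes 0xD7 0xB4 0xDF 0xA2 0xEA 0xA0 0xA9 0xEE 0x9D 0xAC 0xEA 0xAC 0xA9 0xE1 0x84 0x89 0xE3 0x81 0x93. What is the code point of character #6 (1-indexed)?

Offset 0: leading byte 0xD7 = 11010111 → 2-byte char #1 = D7 B4.
Offset 2: leading byte 0xDF = 11011111 → 2-byte char #2 = DF A2.
Offset 4: leading byte 0xEA = 11101010 → 3-byte char #3 = EA A0 A9.
Offset 7: leading byte 0xEE = 11101110 → 3-byte char #4 = EE 9D AC.
Offset 10: leading byte 0xEA = 11101010 → 3-byte char #5 = EA AC A9.
Offset 13: leading byte 0xE1 = 11100001 → 3-byte char #6 = E1 84 89.
Leading byte 0xE1 = 11100001 matches 1110xxxx → 3-byte sequence.
Byte 1: 0xE1 = 11100001, payload 0001 (4 bits).
Byte 2: 0x84 = 10000100 (10xxxxxx ✓), payload 000100.
Byte 3: 0x89 = 10001001 (10xxxxxx ✓), payload 001001.
Concatenate: 0001000100001001 = 0x1109 (16 bits → U+1109).

U+1109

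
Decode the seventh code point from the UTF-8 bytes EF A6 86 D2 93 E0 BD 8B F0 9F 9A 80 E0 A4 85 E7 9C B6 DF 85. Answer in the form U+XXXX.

Offset 0: leading byte 0xEF = 11101111 → 3-byte char #1 = EF A6 86.
Offset 3: leading byte 0xD2 = 11010010 → 2-byte char #2 = D2 93.
Offset 5: leading byte 0xE0 = 11100000 → 3-byte char #3 = E0 BD 8B.
Offset 8: leading byte 0xF0 = 11110000 → 4-byte char #4 = F0 9F 9A 80.
Offset 12: leading byte 0xE0 = 11100000 → 3-byte char #5 = E0 A4 85.
Offset 15: leading byte 0xE7 = 11100111 → 3-byte char #6 = E7 9C B6.
Offset 18: leading byte 0xDF = 11011111 → 2-byte char #7 = DF 85.
Leading byte 0xDF = 11011111 matches 110xxxxx → 2-byte sequence.
Byte 1: 0xDF = 11011111, payload 11111 (5 bits).
Byte 2: 0x85 = 10000101 (10xxxxxx ✓), payload 000101.
Concatenate: 11111000101 = 0x7C5 (11 bits → U+07C5).

U+07C5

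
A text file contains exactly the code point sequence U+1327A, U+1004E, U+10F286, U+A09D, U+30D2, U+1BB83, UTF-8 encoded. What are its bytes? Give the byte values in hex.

U+1327A: 4-byte form → F0 93 89 BA.
U+1004E: 4-byte form → F0 90 81 8E.
U+10F286: 4-byte form → F4 8F 8A 86.
U+A09D: 3-byte form → EA 82 9D.
U+30D2: 3-byte form → E3 83 92.
U+1BB83: 4-byte form → F0 9B AE 83.
Concatenated (22 bytes): F0 93 89 BA F0 90 81 8E F4 8F 8A 86 EA 82 9D E3 83 92 F0 9B AE 83.

F0 93 89 BA F0 90 81 8E F4 8F 8A 86 EA 82 9D E3 83 92 F0 9B AE 83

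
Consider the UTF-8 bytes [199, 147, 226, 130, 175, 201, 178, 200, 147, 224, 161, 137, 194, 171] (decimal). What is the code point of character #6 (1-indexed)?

Offset 0: leading byte 0xC7 = 11000111 → 2-byte char #1 = C7 93.
Offset 2: leading byte 0xE2 = 11100010 → 3-byte char #2 = E2 82 AF.
Offset 5: leading byte 0xC9 = 11001001 → 2-byte char #3 = C9 B2.
Offset 7: leading byte 0xC8 = 11001000 → 2-byte char #4 = C8 93.
Offset 9: leading byte 0xE0 = 11100000 → 3-byte char #5 = E0 A1 89.
Offset 12: leading byte 0xC2 = 11000010 → 2-byte char #6 = C2 AB.
Leading byte 0xC2 = 11000010 matches 110xxxxx → 2-byte sequence.
Byte 1: 0xC2 = 11000010, payload 00010 (5 bits).
Byte 2: 0xAB = 10101011 (10xxxxxx ✓), payload 101011.
Concatenate: 00010101011 = 0xAB (11 bits → U+00AB).

U+00AB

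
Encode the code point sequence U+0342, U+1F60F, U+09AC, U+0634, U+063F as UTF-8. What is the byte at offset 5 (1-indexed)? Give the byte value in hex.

1-indexed offset 5 is 0-indexed offset 4.
U+0342 → 2-byte form CD 82 at offsets 0–1.
U+1F60F → 4-byte form F0 9F 98 8F at offsets 2–5.
Offset 4 falls in char 2's range; it's byte 3 of F0 9F 98 8F = 0x98.

0x98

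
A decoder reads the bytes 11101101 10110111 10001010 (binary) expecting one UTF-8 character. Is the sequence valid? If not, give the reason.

invalid (encodes a surrogate (U+D800–U+DFFF))

Structurally a 3-byte sequence; payload = 0xDDCA.
But 0xDDCA is in U+D800–U+DFFF, the surrogate range. Surrogates are not Unicode scalar values and are forbidden in UTF-8.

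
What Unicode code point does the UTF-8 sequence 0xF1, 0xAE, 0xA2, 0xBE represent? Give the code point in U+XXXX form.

U+6E8BE

Leading byte 0xF1 = 11110001 matches 11110xxx → 4-byte sequence.
Byte 1: 0xF1 = 11110001, payload 001 (3 bits).
Byte 2: 0xAE = 10101110 (10xxxxxx ✓), payload 101110.
Byte 3: 0xA2 = 10100010 (10xxxxxx ✓), payload 100010.
Byte 4: 0xBE = 10111110 (10xxxxxx ✓), payload 111110.
Concatenate: 001101110100010111110 = 0x6E8BE (21 bits → U+6E8BE).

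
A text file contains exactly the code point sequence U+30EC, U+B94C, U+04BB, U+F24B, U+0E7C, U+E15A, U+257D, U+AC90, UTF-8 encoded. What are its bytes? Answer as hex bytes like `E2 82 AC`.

U+30EC: 3-byte form → E3 83 AC.
U+B94C: 3-byte form → EB A5 8C.
U+04BB: 2-byte form → D2 BB.
U+F24B: 3-byte form → EF 89 8B.
U+0E7C: 3-byte form → E0 B9 BC.
U+E15A: 3-byte form → EE 85 9A.
U+257D: 3-byte form → E2 95 BD.
U+AC90: 3-byte form → EA B2 90.
Concatenated (23 bytes): E3 83 AC EB A5 8C D2 BB EF 89 8B E0 B9 BC EE 85 9A E2 95 BD EA B2 90.

E3 83 AC EB A5 8C D2 BB EF 89 8B E0 B9 BC EE 85 9A E2 95 BD EA B2 90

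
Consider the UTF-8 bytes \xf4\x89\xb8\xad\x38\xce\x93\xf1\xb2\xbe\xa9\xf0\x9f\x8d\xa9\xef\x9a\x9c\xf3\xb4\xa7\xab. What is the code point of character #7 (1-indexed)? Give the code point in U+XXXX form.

Offset 0: leading byte 0xF4 = 11110100 → 4-byte char #1 = F4 89 B8 AD.
Offset 4: leading byte 0x38 = 00111000 → 1-byte char #2 = 38.
Offset 5: leading byte 0xCE = 11001110 → 2-byte char #3 = CE 93.
Offset 7: leading byte 0xF1 = 11110001 → 4-byte char #4 = F1 B2 BE A9.
Offset 11: leading byte 0xF0 = 11110000 → 4-byte char #5 = F0 9F 8D A9.
Offset 15: leading byte 0xEF = 11101111 → 3-byte char #6 = EF 9A 9C.
Offset 18: leading byte 0xF3 = 11110011 → 4-byte char #7 = F3 B4 A7 AB.
Leading byte 0xF3 = 11110011 matches 11110xxx → 4-byte sequence.
Byte 1: 0xF3 = 11110011, payload 011 (3 bits).
Byte 2: 0xB4 = 10110100 (10xxxxxx ✓), payload 110100.
Byte 3: 0xA7 = 10100111 (10xxxxxx ✓), payload 100111.
Byte 4: 0xAB = 10101011 (10xxxxxx ✓), payload 101011.
Concatenate: 011110100100111101011 = 0xF49EB (21 bits → U+F49EB).

U+F49EB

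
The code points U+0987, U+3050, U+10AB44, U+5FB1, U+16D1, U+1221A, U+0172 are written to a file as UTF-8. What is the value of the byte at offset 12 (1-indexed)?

1-indexed offset 12 is 0-indexed offset 11.
U+0987 → 3-byte form E0 A6 87 at offsets 0–2.
U+3050 → 3-byte form E3 81 90 at offsets 3–5.
U+10AB44 → 4-byte form F4 8A AD 84 at offsets 6–9.
U+5FB1 → 3-byte form E5 BE B1 at offsets 10–12.
Offset 11 falls in char 4's range; it's byte 2 of E5 BE B1 = 0xBE.

0xBE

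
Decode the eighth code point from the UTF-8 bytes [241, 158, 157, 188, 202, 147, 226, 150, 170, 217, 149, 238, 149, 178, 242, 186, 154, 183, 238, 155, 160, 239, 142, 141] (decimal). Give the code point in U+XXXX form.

Offset 0: leading byte 0xF1 = 11110001 → 4-byte char #1 = F1 9E 9D BC.
Offset 4: leading byte 0xCA = 11001010 → 2-byte char #2 = CA 93.
Offset 6: leading byte 0xE2 = 11100010 → 3-byte char #3 = E2 96 AA.
Offset 9: leading byte 0xD9 = 11011001 → 2-byte char #4 = D9 95.
Offset 11: leading byte 0xEE = 11101110 → 3-byte char #5 = EE 95 B2.
Offset 14: leading byte 0xF2 = 11110010 → 4-byte char #6 = F2 BA 9A B7.
Offset 18: leading byte 0xEE = 11101110 → 3-byte char #7 = EE 9B A0.
Offset 21: leading byte 0xEF = 11101111 → 3-byte char #8 = EF 8E 8D.
Leading byte 0xEF = 11101111 matches 1110xxxx → 3-byte sequence.
Byte 1: 0xEF = 11101111, payload 1111 (4 bits).
Byte 2: 0x8E = 10001110 (10xxxxxx ✓), payload 001110.
Byte 3: 0x8D = 10001101 (10xxxxxx ✓), payload 001101.
Concatenate: 1111001110001101 = 0xF38D (16 bits → U+F38D).

U+F38D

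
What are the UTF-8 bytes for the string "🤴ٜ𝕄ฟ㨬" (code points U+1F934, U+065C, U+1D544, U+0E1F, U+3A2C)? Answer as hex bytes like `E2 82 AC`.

U+1F934: 4-byte form → F0 9F A4 B4.
U+065C: 2-byte form → D9 9C.
U+1D544: 4-byte form → F0 9D 95 84.
U+0E1F: 3-byte form → E0 B8 9F.
U+3A2C: 3-byte form → E3 A8 AC.
Concatenated (16 bytes): F0 9F A4 B4 D9 9C F0 9D 95 84 E0 B8 9F E3 A8 AC.

F0 9F A4 B4 D9 9C F0 9D 95 84 E0 B8 9F E3 A8 AC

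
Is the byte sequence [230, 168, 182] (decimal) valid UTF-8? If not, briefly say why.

Leading byte 0xE6 = 11100110 → 3-byte form.
Continuation bytes 0xA8=10101000, 0xB6=10110110 all match 10xxxxxx.
Decoded value 0x6A36 is ≥ 0x800 (shortest form) and not a surrogate.

valid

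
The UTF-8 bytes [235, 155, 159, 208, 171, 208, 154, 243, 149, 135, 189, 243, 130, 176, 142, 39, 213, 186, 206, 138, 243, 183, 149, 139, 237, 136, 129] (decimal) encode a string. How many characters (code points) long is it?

Byte at offset 0: 0xEB = 11101011 → 3-byte char (#1). Advance 3.
Byte at offset 3: 0xD0 = 11010000 → 2-byte char (#2). Advance 2.
Byte at offset 5: 0xD0 = 11010000 → 2-byte char (#3). Advance 2.
Byte at offset 7: 0xF3 = 11110011 → 4-byte char (#4). Advance 4.
Byte at offset 11: 0xF3 = 11110011 → 4-byte char (#5). Advance 4.
Byte at offset 15: 0x27 = 00100111 → 1-byte char (#6). Advance 1.
Byte at offset 16: 0xD5 = 11010101 → 2-byte char (#7). Advance 2.
Byte at offset 18: 0xCE = 11001110 → 2-byte char (#8). Advance 2.
Byte at offset 20: 0xF3 = 11110011 → 4-byte char (#9). Advance 4.
Byte at offset 24: 0xED = 11101101 → 3-byte char (#10). Advance 3.
Reached end at offset 27 after 10 code points.

10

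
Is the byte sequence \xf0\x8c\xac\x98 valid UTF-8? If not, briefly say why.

Leading byte 0xF0 = 11110000 → 4-byte form.
Continuation bytes all match 10xxxxxx. Payload decodes to 0xCB18.
But 0xCB18 < 0x10000, the minimum for a 4-byte sequence — this is an overlong encoding.

invalid (overlong encoding)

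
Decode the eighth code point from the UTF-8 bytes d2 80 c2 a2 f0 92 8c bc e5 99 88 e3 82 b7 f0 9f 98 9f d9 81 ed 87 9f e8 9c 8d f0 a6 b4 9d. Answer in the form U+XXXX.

Offset 0: leading byte 0xD2 = 11010010 → 2-byte char #1 = D2 80.
Offset 2: leading byte 0xC2 = 11000010 → 2-byte char #2 = C2 A2.
Offset 4: leading byte 0xF0 = 11110000 → 4-byte char #3 = F0 92 8C BC.
Offset 8: leading byte 0xE5 = 11100101 → 3-byte char #4 = E5 99 88.
Offset 11: leading byte 0xE3 = 11100011 → 3-byte char #5 = E3 82 B7.
Offset 14: leading byte 0xF0 = 11110000 → 4-byte char #6 = F0 9F 98 9F.
Offset 18: leading byte 0xD9 = 11011001 → 2-byte char #7 = D9 81.
Offset 20: leading byte 0xED = 11101101 → 3-byte char #8 = ED 87 9F.
Leading byte 0xED = 11101101 matches 1110xxxx → 3-byte sequence.
Byte 1: 0xED = 11101101, payload 1101 (4 bits).
Byte 2: 0x87 = 10000111 (10xxxxxx ✓), payload 000111.
Byte 3: 0x9F = 10011111 (10xxxxxx ✓), payload 011111.
Concatenate: 1101000111011111 = 0xD1DF (16 bits → U+D1DF).

U+D1DF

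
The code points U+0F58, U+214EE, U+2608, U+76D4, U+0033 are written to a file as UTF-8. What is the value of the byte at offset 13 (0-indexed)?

0x33

U+0F58 → 3-byte form E0 BD 98 at offsets 0–2.
U+214EE → 4-byte form F0 A1 93 AE at offsets 3–6.
U+2608 → 3-byte form E2 98 88 at offsets 7–9.
U+76D4 → 3-byte form E7 9B 94 at offsets 10–12.
U+0033 → 1-byte form 33 at offsets 13–13.
Offset 13 falls in char 5's range; it's byte 1 of 33 = 0x33.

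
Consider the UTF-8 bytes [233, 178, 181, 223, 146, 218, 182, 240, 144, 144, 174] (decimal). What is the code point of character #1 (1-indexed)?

U+9CB5

Offset 0: leading byte 0xE9 = 11101001 → 3-byte char #1 = E9 B2 B5.
Leading byte 0xE9 = 11101001 matches 1110xxxx → 3-byte sequence.
Byte 1: 0xE9 = 11101001, payload 1001 (4 bits).
Byte 2: 0xB2 = 10110010 (10xxxxxx ✓), payload 110010.
Byte 3: 0xB5 = 10110101 (10xxxxxx ✓), payload 110101.
Concatenate: 1001110010110101 = 0x9CB5 (16 bits → U+9CB5).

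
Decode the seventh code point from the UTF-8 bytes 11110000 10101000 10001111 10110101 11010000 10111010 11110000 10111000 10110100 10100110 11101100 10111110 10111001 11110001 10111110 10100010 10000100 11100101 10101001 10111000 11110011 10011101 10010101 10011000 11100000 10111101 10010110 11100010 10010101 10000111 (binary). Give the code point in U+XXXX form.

Offset 0: leading byte 0xF0 = 11110000 → 4-byte char #1 = F0 A8 8F B5.
Offset 4: leading byte 0xD0 = 11010000 → 2-byte char #2 = D0 BA.
Offset 6: leading byte 0xF0 = 11110000 → 4-byte char #3 = F0 B8 B4 A6.
Offset 10: leading byte 0xEC = 11101100 → 3-byte char #4 = EC BE B9.
Offset 13: leading byte 0xF1 = 11110001 → 4-byte char #5 = F1 BE A2 84.
Offset 17: leading byte 0xE5 = 11100101 → 3-byte char #6 = E5 A9 B8.
Offset 20: leading byte 0xF3 = 11110011 → 4-byte char #7 = F3 9D 95 98.
Leading byte 0xF3 = 11110011 matches 11110xxx → 4-byte sequence.
Byte 1: 0xF3 = 11110011, payload 011 (3 bits).
Byte 2: 0x9D = 10011101 (10xxxxxx ✓), payload 011101.
Byte 3: 0x95 = 10010101 (10xxxxxx ✓), payload 010101.
Byte 4: 0x98 = 10011000 (10xxxxxx ✓), payload 011000.
Concatenate: 011011101010101011000 = 0xDD558 (21 bits → U+DD558).

U+DD558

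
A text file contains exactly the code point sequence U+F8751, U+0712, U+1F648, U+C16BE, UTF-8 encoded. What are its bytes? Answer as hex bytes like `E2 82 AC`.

F3 B8 9D 91 DC 92 F0 9F 99 88 F3 81 9A BE

U+F8751: 4-byte form → F3 B8 9D 91.
U+0712: 2-byte form → DC 92.
U+1F648: 4-byte form → F0 9F 99 88.
U+C16BE: 4-byte form → F3 81 9A BE.
Concatenated (14 bytes): F3 B8 9D 91 DC 92 F0 9F 99 88 F3 81 9A BE.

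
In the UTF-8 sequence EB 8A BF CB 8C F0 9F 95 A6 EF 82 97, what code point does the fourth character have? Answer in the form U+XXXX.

U+F097

Offset 0: leading byte 0xEB = 11101011 → 3-byte char #1 = EB 8A BF.
Offset 3: leading byte 0xCB = 11001011 → 2-byte char #2 = CB 8C.
Offset 5: leading byte 0xF0 = 11110000 → 4-byte char #3 = F0 9F 95 A6.
Offset 9: leading byte 0xEF = 11101111 → 3-byte char #4 = EF 82 97.
Leading byte 0xEF = 11101111 matches 1110xxxx → 3-byte sequence.
Byte 1: 0xEF = 11101111, payload 1111 (4 bits).
Byte 2: 0x82 = 10000010 (10xxxxxx ✓), payload 000010.
Byte 3: 0x97 = 10010111 (10xxxxxx ✓), payload 010111.
Concatenate: 1111000010010111 = 0xF097 (16 bits → U+F097).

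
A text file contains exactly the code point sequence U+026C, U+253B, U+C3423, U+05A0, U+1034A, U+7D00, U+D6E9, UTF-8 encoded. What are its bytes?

C9 AC E2 94 BB F3 83 90 A3 D6 A0 F0 90 8D 8A E7 B4 80 ED 9B A9

U+026C: 2-byte form → C9 AC.
U+253B: 3-byte form → E2 94 BB.
U+C3423: 4-byte form → F3 83 90 A3.
U+05A0: 2-byte form → D6 A0.
U+1034A: 4-byte form → F0 90 8D 8A.
U+7D00: 3-byte form → E7 B4 80.
U+D6E9: 3-byte form → ED 9B A9.
Concatenated (21 bytes): C9 AC E2 94 BB F3 83 90 A3 D6 A0 F0 90 8D 8A E7 B4 80 ED 9B A9.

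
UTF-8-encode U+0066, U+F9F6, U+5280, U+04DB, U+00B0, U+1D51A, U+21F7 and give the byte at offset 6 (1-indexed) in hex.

1-indexed offset 6 is 0-indexed offset 5.
U+0066 → 1-byte form 66 at offsets 0–0.
U+F9F6 → 3-byte form EF A7 B6 at offsets 1–3.
U+5280 → 3-byte form E5 8A 80 at offsets 4–6.
Offset 5 falls in char 3's range; it's byte 2 of E5 8A 80 = 0x8A.

0x8A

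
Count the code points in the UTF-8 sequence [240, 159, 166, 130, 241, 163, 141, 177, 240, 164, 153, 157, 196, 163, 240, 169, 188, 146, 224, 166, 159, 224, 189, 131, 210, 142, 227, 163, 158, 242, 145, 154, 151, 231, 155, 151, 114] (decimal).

12

Byte at offset 0: 0xF0 = 11110000 → 4-byte char (#1). Advance 4.
Byte at offset 4: 0xF1 = 11110001 → 4-byte char (#2). Advance 4.
Byte at offset 8: 0xF0 = 11110000 → 4-byte char (#3). Advance 4.
Byte at offset 12: 0xC4 = 11000100 → 2-byte char (#4). Advance 2.
Byte at offset 14: 0xF0 = 11110000 → 4-byte char (#5). Advance 4.
Byte at offset 18: 0xE0 = 11100000 → 3-byte char (#6). Advance 3.
Byte at offset 21: 0xE0 = 11100000 → 3-byte char (#7). Advance 3.
Byte at offset 24: 0xD2 = 11010010 → 2-byte char (#8). Advance 2.
Byte at offset 26: 0xE3 = 11100011 → 3-byte char (#9). Advance 3.
Byte at offset 29: 0xF2 = 11110010 → 4-byte char (#10). Advance 4.
Byte at offset 33: 0xE7 = 11100111 → 3-byte char (#11). Advance 3.
Byte at offset 36: 0x72 = 01110010 → 1-byte char (#12). Advance 1.
Reached end at offset 37 after 12 code points.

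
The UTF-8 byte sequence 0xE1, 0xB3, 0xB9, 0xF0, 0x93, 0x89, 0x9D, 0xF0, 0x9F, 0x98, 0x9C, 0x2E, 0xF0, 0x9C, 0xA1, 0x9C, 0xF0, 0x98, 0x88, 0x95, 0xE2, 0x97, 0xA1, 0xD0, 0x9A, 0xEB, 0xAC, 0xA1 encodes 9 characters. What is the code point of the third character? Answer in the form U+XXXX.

U+1F61C

Offset 0: leading byte 0xE1 = 11100001 → 3-byte char #1 = E1 B3 B9.
Offset 3: leading byte 0xF0 = 11110000 → 4-byte char #2 = F0 93 89 9D.
Offset 7: leading byte 0xF0 = 11110000 → 4-byte char #3 = F0 9F 98 9C.
Leading byte 0xF0 = 11110000 matches 11110xxx → 4-byte sequence.
Byte 1: 0xF0 = 11110000, payload 000 (3 bits).
Byte 2: 0x9F = 10011111 (10xxxxxx ✓), payload 011111.
Byte 3: 0x98 = 10011000 (10xxxxxx ✓), payload 011000.
Byte 4: 0x9C = 10011100 (10xxxxxx ✓), payload 011100.
Concatenate: 000011111011000011100 = 0x1F61C (21 bits → U+1F61C).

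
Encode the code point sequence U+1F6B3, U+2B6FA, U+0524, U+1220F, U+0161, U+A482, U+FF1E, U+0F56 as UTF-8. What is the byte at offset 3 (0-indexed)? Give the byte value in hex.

U+1F6B3 → 4-byte form F0 9F 9A B3 at offsets 0–3.
Offset 3 falls in char 1's range; it's byte 4 of F0 9F 9A B3 = 0xB3.

0xB3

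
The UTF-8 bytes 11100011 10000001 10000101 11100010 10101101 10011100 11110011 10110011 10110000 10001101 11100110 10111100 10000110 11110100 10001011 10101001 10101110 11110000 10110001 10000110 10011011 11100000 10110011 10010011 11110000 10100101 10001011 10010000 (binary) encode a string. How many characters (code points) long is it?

Byte at offset 0: 0xE3 = 11100011 → 3-byte char (#1). Advance 3.
Byte at offset 3: 0xE2 = 11100010 → 3-byte char (#2). Advance 3.
Byte at offset 6: 0xF3 = 11110011 → 4-byte char (#3). Advance 4.
Byte at offset 10: 0xE6 = 11100110 → 3-byte char (#4). Advance 3.
Byte at offset 13: 0xF4 = 11110100 → 4-byte char (#5). Advance 4.
Byte at offset 17: 0xF0 = 11110000 → 4-byte char (#6). Advance 4.
Byte at offset 21: 0xE0 = 11100000 → 3-byte char (#7). Advance 3.
Byte at offset 24: 0xF0 = 11110000 → 4-byte char (#8). Advance 4.
Reached end at offset 28 after 8 code points.

8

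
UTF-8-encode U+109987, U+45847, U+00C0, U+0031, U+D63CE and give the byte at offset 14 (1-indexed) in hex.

0x8F

1-indexed offset 14 is 0-indexed offset 13.
U+109987 → 4-byte form F4 89 A6 87 at offsets 0–3.
U+45847 → 4-byte form F1 85 A1 87 at offsets 4–7.
U+00C0 → 2-byte form C3 80 at offsets 8–9.
U+0031 → 1-byte form 31 at offsets 10–10.
U+D63CE → 4-byte form F3 96 8F 8E at offsets 11–14.
Offset 13 falls in char 5's range; it's byte 3 of F3 96 8F 8E = 0x8F.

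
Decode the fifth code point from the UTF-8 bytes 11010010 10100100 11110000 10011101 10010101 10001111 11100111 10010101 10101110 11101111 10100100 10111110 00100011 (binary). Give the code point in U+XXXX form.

U+0023

Offset 0: leading byte 0xD2 = 11010010 → 2-byte char #1 = D2 A4.
Offset 2: leading byte 0xF0 = 11110000 → 4-byte char #2 = F0 9D 95 8F.
Offset 6: leading byte 0xE7 = 11100111 → 3-byte char #3 = E7 95 AE.
Offset 9: leading byte 0xEF = 11101111 → 3-byte char #4 = EF A4 BE.
Offset 12: leading byte 0x23 = 00100011 → 1-byte char #5 = 23.
Leading byte 0x23 = 00100011 matches 0xxxxxxx → 1-byte sequence.
Byte 1: 0x23 = 00100011, payload 0100011 (7 bits).
Concatenate: 0100011 = 0x23 (7 bits → U+0023).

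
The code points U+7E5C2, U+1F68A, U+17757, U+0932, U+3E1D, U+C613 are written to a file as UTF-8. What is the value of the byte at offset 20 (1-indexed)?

0x98

1-indexed offset 20 is 0-indexed offset 19.
U+7E5C2 → 4-byte form F1 BE 97 82 at offsets 0–3.
U+1F68A → 4-byte form F0 9F 9A 8A at offsets 4–7.
U+17757 → 4-byte form F0 97 9D 97 at offsets 8–11.
U+0932 → 3-byte form E0 A4 B2 at offsets 12–14.
U+3E1D → 3-byte form E3 B8 9D at offsets 15–17.
U+C613 → 3-byte form EC 98 93 at offsets 18–20.
Offset 19 falls in char 6's range; it's byte 2 of EC 98 93 = 0x98.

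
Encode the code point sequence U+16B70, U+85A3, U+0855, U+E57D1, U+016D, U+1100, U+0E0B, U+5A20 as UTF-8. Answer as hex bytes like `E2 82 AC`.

U+16B70: 4-byte form → F0 96 AD B0.
U+85A3: 3-byte form → E8 96 A3.
U+0855: 3-byte form → E0 A1 95.
U+E57D1: 4-byte form → F3 A5 9F 91.
U+016D: 2-byte form → C5 AD.
U+1100: 3-byte form → E1 84 80.
U+0E0B: 3-byte form → E0 B8 8B.
U+5A20: 3-byte form → E5 A8 A0.
Concatenated (25 bytes): F0 96 AD B0 E8 96 A3 E0 A1 95 F3 A5 9F 91 C5 AD E1 84 80 E0 B8 8B E5 A8 A0.

F0 96 AD B0 E8 96 A3 E0 A1 95 F3 A5 9F 91 C5 AD E1 84 80 E0 B8 8B E5 A8 A0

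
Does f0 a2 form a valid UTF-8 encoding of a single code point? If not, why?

Leading byte 0xF0 = 11110000 → 4-byte form, but only 2 bytes are present.

invalid (sequence truncated)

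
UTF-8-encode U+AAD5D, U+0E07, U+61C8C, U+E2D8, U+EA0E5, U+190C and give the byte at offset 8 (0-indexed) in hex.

U+AAD5D → 4-byte form F2 AA B5 9D at offsets 0–3.
U+0E07 → 3-byte form E0 B8 87 at offsets 4–6.
U+61C8C → 4-byte form F1 A1 B2 8C at offsets 7–10.
Offset 8 falls in char 3's range; it's byte 2 of F1 A1 B2 8C = 0xA1.

0xA1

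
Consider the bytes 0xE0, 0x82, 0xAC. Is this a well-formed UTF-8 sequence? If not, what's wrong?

invalid (overlong encoding)

Leading byte 0xE0 = 11100000 → 3-byte form.
Continuation bytes all match 10xxxxxx. Payload decodes to 0xAC.
But 0xAC < 0x800, the minimum for a 3-byte sequence — this is an overlong encoding.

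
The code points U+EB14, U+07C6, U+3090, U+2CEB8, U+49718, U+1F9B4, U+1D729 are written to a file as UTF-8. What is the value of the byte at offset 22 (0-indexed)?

0x9C

U+EB14 → 3-byte form EE AC 94 at offsets 0–2.
U+07C6 → 2-byte form DF 86 at offsets 3–4.
U+3090 → 3-byte form E3 82 90 at offsets 5–7.
U+2CEB8 → 4-byte form F0 AC BA B8 at offsets 8–11.
U+49718 → 4-byte form F1 89 9C 98 at offsets 12–15.
U+1F9B4 → 4-byte form F0 9F A6 B4 at offsets 16–19.
U+1D729 → 4-byte form F0 9D 9C A9 at offsets 20–23.
Offset 22 falls in char 7's range; it's byte 3 of F0 9D 9C A9 = 0x9C.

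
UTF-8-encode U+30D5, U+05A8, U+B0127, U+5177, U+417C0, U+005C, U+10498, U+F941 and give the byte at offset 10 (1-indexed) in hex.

0xE5

1-indexed offset 10 is 0-indexed offset 9.
U+30D5 → 3-byte form E3 83 95 at offsets 0–2.
U+05A8 → 2-byte form D6 A8 at offsets 3–4.
U+B0127 → 4-byte form F2 B0 84 A7 at offsets 5–8.
U+5177 → 3-byte form E5 85 B7 at offsets 9–11.
Offset 9 falls in char 4's range; it's byte 1 of E5 85 B7 = 0xE5.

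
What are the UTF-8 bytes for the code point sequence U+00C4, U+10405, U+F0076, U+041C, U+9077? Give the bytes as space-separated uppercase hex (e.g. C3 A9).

C3 84 F0 90 90 85 F3 B0 81 B6 D0 9C E9 81 B7

U+00C4: 2-byte form → C3 84.
U+10405: 4-byte form → F0 90 90 85.
U+F0076: 4-byte form → F3 B0 81 B6.
U+041C: 2-byte form → D0 9C.
U+9077: 3-byte form → E9 81 B7.
Concatenated (15 bytes): C3 84 F0 90 90 85 F3 B0 81 B6 D0 9C E9 81 B7.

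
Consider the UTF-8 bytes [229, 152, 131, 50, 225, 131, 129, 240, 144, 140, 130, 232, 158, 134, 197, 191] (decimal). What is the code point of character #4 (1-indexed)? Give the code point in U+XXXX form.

Offset 0: leading byte 0xE5 = 11100101 → 3-byte char #1 = E5 98 83.
Offset 3: leading byte 0x32 = 00110010 → 1-byte char #2 = 32.
Offset 4: leading byte 0xE1 = 11100001 → 3-byte char #3 = E1 83 81.
Offset 7: leading byte 0xF0 = 11110000 → 4-byte char #4 = F0 90 8C 82.
Leading byte 0xF0 = 11110000 matches 11110xxx → 4-byte sequence.
Byte 1: 0xF0 = 11110000, payload 000 (3 bits).
Byte 2: 0x90 = 10010000 (10xxxxxx ✓), payload 010000.
Byte 3: 0x8C = 10001100 (10xxxxxx ✓), payload 001100.
Byte 4: 0x82 = 10000010 (10xxxxxx ✓), payload 000010.
Concatenate: 000010000001100000010 = 0x10302 (21 bits → U+10302).

U+10302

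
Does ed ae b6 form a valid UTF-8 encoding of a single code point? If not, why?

invalid (encodes a surrogate (U+D800–U+DFFF))

Structurally a 3-byte sequence; payload = 0xDBB6.
But 0xDBB6 is in U+D800–U+DFFF, the surrogate range. Surrogates are not Unicode scalar values and are forbidden in UTF-8.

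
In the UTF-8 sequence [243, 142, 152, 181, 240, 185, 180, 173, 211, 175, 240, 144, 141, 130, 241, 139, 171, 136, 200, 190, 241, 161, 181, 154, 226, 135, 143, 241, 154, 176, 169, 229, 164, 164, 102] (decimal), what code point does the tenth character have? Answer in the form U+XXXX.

U+5924

Offset 0: leading byte 0xF3 = 11110011 → 4-byte char #1 = F3 8E 98 B5.
Offset 4: leading byte 0xF0 = 11110000 → 4-byte char #2 = F0 B9 B4 AD.
Offset 8: leading byte 0xD3 = 11010011 → 2-byte char #3 = D3 AF.
Offset 10: leading byte 0xF0 = 11110000 → 4-byte char #4 = F0 90 8D 82.
Offset 14: leading byte 0xF1 = 11110001 → 4-byte char #5 = F1 8B AB 88.
Offset 18: leading byte 0xC8 = 11001000 → 2-byte char #6 = C8 BE.
Offset 20: leading byte 0xF1 = 11110001 → 4-byte char #7 = F1 A1 B5 9A.
Offset 24: leading byte 0xE2 = 11100010 → 3-byte char #8 = E2 87 8F.
Offset 27: leading byte 0xF1 = 11110001 → 4-byte char #9 = F1 9A B0 A9.
Offset 31: leading byte 0xE5 = 11100101 → 3-byte char #10 = E5 A4 A4.
Leading byte 0xE5 = 11100101 matches 1110xxxx → 3-byte sequence.
Byte 1: 0xE5 = 11100101, payload 0101 (4 bits).
Byte 2: 0xA4 = 10100100 (10xxxxxx ✓), payload 100100.
Byte 3: 0xA4 = 10100100 (10xxxxxx ✓), payload 100100.
Concatenate: 0101100100100100 = 0x5924 (16 bits → U+5924).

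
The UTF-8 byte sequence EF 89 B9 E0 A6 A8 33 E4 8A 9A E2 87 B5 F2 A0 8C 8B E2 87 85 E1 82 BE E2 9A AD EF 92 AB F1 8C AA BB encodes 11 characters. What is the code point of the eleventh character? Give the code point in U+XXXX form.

Offset 0: leading byte 0xEF = 11101111 → 3-byte char #1 = EF 89 B9.
Offset 3: leading byte 0xE0 = 11100000 → 3-byte char #2 = E0 A6 A8.
Offset 6: leading byte 0x33 = 00110011 → 1-byte char #3 = 33.
Offset 7: leading byte 0xE4 = 11100100 → 3-byte char #4 = E4 8A 9A.
Offset 10: leading byte 0xE2 = 11100010 → 3-byte char #5 = E2 87 B5.
Offset 13: leading byte 0xF2 = 11110010 → 4-byte char #6 = F2 A0 8C 8B.
Offset 17: leading byte 0xE2 = 11100010 → 3-byte char #7 = E2 87 85.
Offset 20: leading byte 0xE1 = 11100001 → 3-byte char #8 = E1 82 BE.
Offset 23: leading byte 0xE2 = 11100010 → 3-byte char #9 = E2 9A AD.
Offset 26: leading byte 0xEF = 11101111 → 3-byte char #10 = EF 92 AB.
Offset 29: leading byte 0xF1 = 11110001 → 4-byte char #11 = F1 8C AA BB.
Leading byte 0xF1 = 11110001 matches 11110xxx → 4-byte sequence.
Byte 1: 0xF1 = 11110001, payload 001 (3 bits).
Byte 2: 0x8C = 10001100 (10xxxxxx ✓), payload 001100.
Byte 3: 0xAA = 10101010 (10xxxxxx ✓), payload 101010.
Byte 4: 0xBB = 10111011 (10xxxxxx ✓), payload 111011.
Concatenate: 001001100101010111011 = 0x4CABB (21 bits → U+4CABB).

U+4CABB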